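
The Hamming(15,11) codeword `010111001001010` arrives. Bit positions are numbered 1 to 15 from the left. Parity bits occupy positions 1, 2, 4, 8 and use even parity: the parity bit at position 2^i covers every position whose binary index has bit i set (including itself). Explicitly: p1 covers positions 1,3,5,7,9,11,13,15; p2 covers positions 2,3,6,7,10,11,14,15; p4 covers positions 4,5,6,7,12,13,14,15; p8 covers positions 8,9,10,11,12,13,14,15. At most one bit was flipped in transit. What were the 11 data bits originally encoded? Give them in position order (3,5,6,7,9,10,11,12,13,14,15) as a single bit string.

s1: b1⊕b3⊕b5⊕b7⊕b9⊕b11⊕b13⊕b15 = 0⊕0⊕1⊕0⊕1⊕0⊕0⊕0 = 0
s2: b2⊕b3⊕b6⊕b7⊕b10⊕b11⊕b14⊕b15 = 1⊕0⊕1⊕0⊕0⊕0⊕1⊕0 = 1
s4: b4⊕b5⊕b6⊕b7⊕b12⊕b13⊕b14⊕b15 = 1⊕1⊕1⊕0⊕1⊕0⊕1⊕0 = 1
s8: b8⊕b9⊕b10⊕b11⊕b12⊕b13⊕b14⊕b15 = 0⊕1⊕0⊕0⊕1⊕0⊕1⊕0 = 1
Syndrome (s8...s1) = 1110 → position 14.
Flip bit 14: corrected codeword = 010111001001000
Data bits at positions 3,5,6,7,9,10,11,12,13,14,15: 01101001000

01101001000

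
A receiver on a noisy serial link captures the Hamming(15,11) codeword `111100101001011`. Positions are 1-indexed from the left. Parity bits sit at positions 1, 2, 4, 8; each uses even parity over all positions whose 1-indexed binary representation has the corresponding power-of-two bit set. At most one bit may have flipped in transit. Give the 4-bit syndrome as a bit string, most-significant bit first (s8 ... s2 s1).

s1: b1⊕b3⊕b5⊕b7⊕b9⊕b11⊕b13⊕b15 = 1⊕1⊕0⊕1⊕1⊕0⊕0⊕1 = 1
s2: b2⊕b3⊕b6⊕b7⊕b10⊕b11⊕b14⊕b15 = 1⊕1⊕0⊕1⊕0⊕0⊕1⊕1 = 1
s4: b4⊕b5⊕b6⊕b7⊕b12⊕b13⊕b14⊕b15 = 1⊕0⊕0⊕1⊕1⊕0⊕1⊕1 = 1
s8: b8⊕b9⊕b10⊕b11⊕b12⊕b13⊕b14⊕b15 = 0⊕1⊕0⊕0⊕1⊕0⊕1⊕1 = 0
Syndrome (s8...s1) = 0111 → position 7.

0111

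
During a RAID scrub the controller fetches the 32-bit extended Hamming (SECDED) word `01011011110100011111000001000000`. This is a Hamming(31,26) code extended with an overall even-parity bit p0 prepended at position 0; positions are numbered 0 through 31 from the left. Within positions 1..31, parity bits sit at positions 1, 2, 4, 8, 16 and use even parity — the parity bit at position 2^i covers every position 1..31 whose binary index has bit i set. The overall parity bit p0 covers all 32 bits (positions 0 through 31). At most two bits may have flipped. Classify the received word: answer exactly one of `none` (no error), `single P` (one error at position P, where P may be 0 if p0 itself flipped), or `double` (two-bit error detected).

s1: b1⊕b3⊕b5⊕b7⊕b9⊕b11⊕b13⊕b15⊕b17⊕b19⊕b21⊕b23⊕b25⊕b27⊕b29⊕b31 = 1⊕1⊕0⊕1⊕1⊕1⊕0⊕1⊕1⊕1⊕0⊕0⊕1⊕0⊕0⊕0 = 1
s2: b2⊕b3⊕b6⊕b7⊕b10⊕b11⊕b14⊕b15⊕b18⊕b19⊕b22⊕b23⊕b26⊕b27⊕b30⊕b31 = 0⊕1⊕1⊕1⊕0⊕1⊕0⊕1⊕1⊕1⊕0⊕0⊕0⊕0⊕0⊕0 = 1
s4: b4⊕b5⊕b6⊕b7⊕b12⊕b13⊕b14⊕b15⊕b20⊕b21⊕b22⊕b23⊕b28⊕b29⊕b30⊕b31 = 1⊕0⊕1⊕1⊕0⊕0⊕0⊕1⊕0⊕0⊕0⊕0⊕0⊕0⊕0⊕0 = 0
s8: b8⊕b9⊕b10⊕b11⊕b12⊕b13⊕b14⊕b15⊕b24⊕b25⊕b26⊕b27⊕b28⊕b29⊕b30⊕b31 = 1⊕1⊕0⊕1⊕0⊕0⊕0⊕1⊕0⊕1⊕0⊕0⊕0⊕0⊕0⊕0 = 1
s16: b16⊕b17⊕b18⊕b19⊕b20⊕b21⊕b22⊕b23⊕b24⊕b25⊕b26⊕b27⊕b28⊕b29⊕b30⊕b31 = 1⊕1⊕1⊕1⊕0⊕0⊕0⊕0⊕0⊕1⊕0⊕0⊕0⊕0⊕0⊕0 = 1
Syndrome (s16...s1) = 11011 → position 27.
Overall parity (XOR of all 32 bits, including p0): 0⊕1⊕0⊕1⊕1⊕0⊕1⊕1⊕1⊕1⊕0⊕1⊕0⊕0⊕0⊕1⊕1⊕1⊕1⊕1⊕0⊕0⊕0⊕0⊕0⊕1⊕0⊕0⊕0⊕0⊕0⊕0 = 0
Overall=0, syndrome position=27 → double-bit error detected (uncorrectable).

double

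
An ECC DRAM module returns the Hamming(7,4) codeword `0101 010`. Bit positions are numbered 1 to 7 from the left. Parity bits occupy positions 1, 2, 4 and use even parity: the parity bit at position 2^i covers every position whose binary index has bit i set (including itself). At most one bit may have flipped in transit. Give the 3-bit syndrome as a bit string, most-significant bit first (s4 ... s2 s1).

000

s1: b1⊕b3⊕b5⊕b7 = 0⊕0⊕0⊕0 = 0
s2: b2⊕b3⊕b6⊕b7 = 1⊕0⊕1⊕0 = 0
s4: b4⊕b5⊕b6⊕b7 = 1⊕0⊕1⊕0 = 0
Syndrome (s4...s1) = 000 → position 0 (no error).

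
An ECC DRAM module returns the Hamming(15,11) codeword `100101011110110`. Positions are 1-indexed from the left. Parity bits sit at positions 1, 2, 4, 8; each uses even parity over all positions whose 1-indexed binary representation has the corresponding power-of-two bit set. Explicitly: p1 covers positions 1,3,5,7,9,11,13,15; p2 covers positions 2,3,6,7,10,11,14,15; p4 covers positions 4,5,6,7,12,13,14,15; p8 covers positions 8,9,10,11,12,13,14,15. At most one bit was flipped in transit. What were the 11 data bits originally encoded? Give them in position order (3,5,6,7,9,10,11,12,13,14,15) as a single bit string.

s1: b1⊕b3⊕b5⊕b7⊕b9⊕b11⊕b13⊕b15 = 1⊕0⊕0⊕0⊕1⊕1⊕1⊕0 = 0
s2: b2⊕b3⊕b6⊕b7⊕b10⊕b11⊕b14⊕b15 = 0⊕0⊕1⊕0⊕1⊕1⊕1⊕0 = 0
s4: b4⊕b5⊕b6⊕b7⊕b12⊕b13⊕b14⊕b15 = 1⊕0⊕1⊕0⊕0⊕1⊕1⊕0 = 0
s8: b8⊕b9⊕b10⊕b11⊕b12⊕b13⊕b14⊕b15 = 1⊕1⊕1⊕1⊕0⊕1⊕1⊕0 = 0
Syndrome (s8...s1) = 0000 → position 0 (no error).
No correction needed.
Data bits at positions 3,5,6,7,9,10,11,12,13,14,15: 00101110110

00101110110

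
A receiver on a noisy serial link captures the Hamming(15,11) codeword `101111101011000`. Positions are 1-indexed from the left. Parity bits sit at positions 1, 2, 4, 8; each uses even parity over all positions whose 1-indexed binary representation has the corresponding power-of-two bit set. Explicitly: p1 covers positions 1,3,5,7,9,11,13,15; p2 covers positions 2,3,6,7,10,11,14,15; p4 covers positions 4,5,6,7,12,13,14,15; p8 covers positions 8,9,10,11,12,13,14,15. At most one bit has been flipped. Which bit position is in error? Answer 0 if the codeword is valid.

12

s1: b1⊕b3⊕b5⊕b7⊕b9⊕b11⊕b13⊕b15 = 1⊕1⊕1⊕1⊕1⊕1⊕0⊕0 = 0
s2: b2⊕b3⊕b6⊕b7⊕b10⊕b11⊕b14⊕b15 = 0⊕1⊕1⊕1⊕0⊕1⊕0⊕0 = 0
s4: b4⊕b5⊕b6⊕b7⊕b12⊕b13⊕b14⊕b15 = 1⊕1⊕1⊕1⊕1⊕0⊕0⊕0 = 1
s8: b8⊕b9⊕b10⊕b11⊕b12⊕b13⊕b14⊕b15 = 0⊕1⊕0⊕1⊕1⊕0⊕0⊕0 = 1
Syndrome (s8...s1) = 1100 → position 12.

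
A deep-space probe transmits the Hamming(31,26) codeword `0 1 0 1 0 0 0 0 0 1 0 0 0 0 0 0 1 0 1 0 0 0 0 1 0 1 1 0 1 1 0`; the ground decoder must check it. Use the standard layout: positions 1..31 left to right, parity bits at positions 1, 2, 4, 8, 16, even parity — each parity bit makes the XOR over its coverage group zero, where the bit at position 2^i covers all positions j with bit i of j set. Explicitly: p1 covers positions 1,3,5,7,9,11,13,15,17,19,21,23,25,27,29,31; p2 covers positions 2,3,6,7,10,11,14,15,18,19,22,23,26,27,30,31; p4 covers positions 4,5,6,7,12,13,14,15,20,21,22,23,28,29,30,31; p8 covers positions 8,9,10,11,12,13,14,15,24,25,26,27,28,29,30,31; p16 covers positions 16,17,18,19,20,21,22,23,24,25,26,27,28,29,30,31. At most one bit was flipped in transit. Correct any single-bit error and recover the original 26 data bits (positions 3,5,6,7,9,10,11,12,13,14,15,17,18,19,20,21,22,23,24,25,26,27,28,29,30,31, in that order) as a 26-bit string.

00000100000101100010110110

s1: b1⊕b3⊕b5⊕b7⊕b9⊕b11⊕b13⊕b15⊕b17⊕b19⊕b21⊕b23⊕b25⊕b27⊕b29⊕b31 = 0⊕0⊕0⊕0⊕0⊕0⊕0⊕0⊕1⊕1⊕0⊕0⊕0⊕1⊕1⊕0 = 0
s2: b2⊕b3⊕b6⊕b7⊕b10⊕b11⊕b14⊕b15⊕b18⊕b19⊕b22⊕b23⊕b26⊕b27⊕b30⊕b31 = 1⊕0⊕0⊕0⊕1⊕0⊕0⊕0⊕0⊕1⊕0⊕0⊕1⊕1⊕1⊕0 = 0
s4: b4⊕b5⊕b6⊕b7⊕b12⊕b13⊕b14⊕b15⊕b20⊕b21⊕b22⊕b23⊕b28⊕b29⊕b30⊕b31 = 1⊕0⊕0⊕0⊕0⊕0⊕0⊕0⊕0⊕0⊕0⊕0⊕0⊕1⊕1⊕0 = 1
s8: b8⊕b9⊕b10⊕b11⊕b12⊕b13⊕b14⊕b15⊕b24⊕b25⊕b26⊕b27⊕b28⊕b29⊕b30⊕b31 = 0⊕0⊕1⊕0⊕0⊕0⊕0⊕0⊕1⊕0⊕1⊕1⊕0⊕1⊕1⊕0 = 0
s16: b16⊕b17⊕b18⊕b19⊕b20⊕b21⊕b22⊕b23⊕b24⊕b25⊕b26⊕b27⊕b28⊕b29⊕b30⊕b31 = 0⊕1⊕0⊕1⊕0⊕0⊕0⊕0⊕1⊕0⊕1⊕1⊕0⊕1⊕1⊕0 = 1
Syndrome (s16...s1) = 10100 → position 20.
Flip bit 20: corrected codeword = 0101000001000000101100010110110
Data bits at positions 3,5,6,7,9,10,11,12,13,14,15,17,18,19,20,21,22,23,24,25,26,27,28,29,30,31: 00000100000101100010110110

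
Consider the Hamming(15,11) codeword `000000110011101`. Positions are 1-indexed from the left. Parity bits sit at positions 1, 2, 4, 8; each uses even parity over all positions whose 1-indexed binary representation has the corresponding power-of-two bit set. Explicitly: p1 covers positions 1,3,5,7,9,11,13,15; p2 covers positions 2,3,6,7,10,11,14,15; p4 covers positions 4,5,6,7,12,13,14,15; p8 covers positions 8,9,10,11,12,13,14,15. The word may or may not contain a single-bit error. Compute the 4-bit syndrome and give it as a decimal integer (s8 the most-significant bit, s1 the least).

s1: b1⊕b3⊕b5⊕b7⊕b9⊕b11⊕b13⊕b15 = 0⊕0⊕0⊕1⊕0⊕1⊕1⊕1 = 0
s2: b2⊕b3⊕b6⊕b7⊕b10⊕b11⊕b14⊕b15 = 0⊕0⊕0⊕1⊕0⊕1⊕0⊕1 = 1
s4: b4⊕b5⊕b6⊕b7⊕b12⊕b13⊕b14⊕b15 = 0⊕0⊕0⊕1⊕1⊕1⊕0⊕1 = 0
s8: b8⊕b9⊕b10⊕b11⊕b12⊕b13⊕b14⊕b15 = 1⊕0⊕0⊕1⊕1⊕1⊕0⊕1 = 1
Syndrome (s8...s1) = 1010 → position 10.

10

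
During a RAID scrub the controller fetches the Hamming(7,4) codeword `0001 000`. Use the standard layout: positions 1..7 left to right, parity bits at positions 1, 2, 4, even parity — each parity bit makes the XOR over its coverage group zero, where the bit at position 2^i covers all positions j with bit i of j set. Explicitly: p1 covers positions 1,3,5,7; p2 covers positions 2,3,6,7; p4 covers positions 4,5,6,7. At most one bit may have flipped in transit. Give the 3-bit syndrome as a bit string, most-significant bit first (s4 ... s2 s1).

100

s1: b1⊕b3⊕b5⊕b7 = 0⊕0⊕0⊕0 = 0
s2: b2⊕b3⊕b6⊕b7 = 0⊕0⊕0⊕0 = 0
s4: b4⊕b5⊕b6⊕b7 = 1⊕0⊕0⊕0 = 1
Syndrome (s4...s1) = 100 → position 4.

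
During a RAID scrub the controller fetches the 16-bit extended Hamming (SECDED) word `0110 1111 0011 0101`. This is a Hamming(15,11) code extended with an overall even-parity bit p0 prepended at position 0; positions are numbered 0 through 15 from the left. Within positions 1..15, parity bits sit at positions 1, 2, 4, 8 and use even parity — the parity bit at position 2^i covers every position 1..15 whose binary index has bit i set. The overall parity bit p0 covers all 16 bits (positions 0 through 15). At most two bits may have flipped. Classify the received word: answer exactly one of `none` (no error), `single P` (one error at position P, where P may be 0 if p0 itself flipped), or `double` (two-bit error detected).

s1: b1⊕b3⊕b5⊕b7⊕b9⊕b11⊕b13⊕b15 = 1⊕0⊕1⊕1⊕0⊕1⊕1⊕1 = 0
s2: b2⊕b3⊕b6⊕b7⊕b10⊕b11⊕b14⊕b15 = 1⊕0⊕1⊕1⊕1⊕1⊕0⊕1 = 0
s4: b4⊕b5⊕b6⊕b7⊕b12⊕b13⊕b14⊕b15 = 1⊕1⊕1⊕1⊕0⊕1⊕0⊕1 = 0
s8: b8⊕b9⊕b10⊕b11⊕b12⊕b13⊕b14⊕b15 = 0⊕0⊕1⊕1⊕0⊕1⊕0⊕1 = 0
Syndrome (s8...s1) = 0000 → position 0 (no error).
Overall parity (XOR of all 16 bits, including p0): 0⊕1⊕1⊕0⊕1⊕1⊕1⊕1⊕0⊕0⊕1⊕1⊕0⊕1⊕0⊕1 = 0
Overall=0, syndrome position=0 → no error.

none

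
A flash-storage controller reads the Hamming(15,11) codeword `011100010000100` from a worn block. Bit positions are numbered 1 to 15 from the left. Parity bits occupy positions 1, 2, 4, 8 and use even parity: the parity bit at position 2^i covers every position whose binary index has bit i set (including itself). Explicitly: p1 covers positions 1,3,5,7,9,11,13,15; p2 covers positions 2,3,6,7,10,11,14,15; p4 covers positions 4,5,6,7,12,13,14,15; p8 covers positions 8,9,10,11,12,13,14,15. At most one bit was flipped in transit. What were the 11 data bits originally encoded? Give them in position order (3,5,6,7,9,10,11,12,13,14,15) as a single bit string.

s1: b1⊕b3⊕b5⊕b7⊕b9⊕b11⊕b13⊕b15 = 0⊕1⊕0⊕0⊕0⊕0⊕1⊕0 = 0
s2: b2⊕b3⊕b6⊕b7⊕b10⊕b11⊕b14⊕b15 = 1⊕1⊕0⊕0⊕0⊕0⊕0⊕0 = 0
s4: b4⊕b5⊕b6⊕b7⊕b12⊕b13⊕b14⊕b15 = 1⊕0⊕0⊕0⊕0⊕1⊕0⊕0 = 0
s8: b8⊕b9⊕b10⊕b11⊕b12⊕b13⊕b14⊕b15 = 1⊕0⊕0⊕0⊕0⊕1⊕0⊕0 = 0
Syndrome (s8...s1) = 0000 → position 0 (no error).
No correction needed.
Data bits at positions 3,5,6,7,9,10,11,12,13,14,15: 10000000100

10000000100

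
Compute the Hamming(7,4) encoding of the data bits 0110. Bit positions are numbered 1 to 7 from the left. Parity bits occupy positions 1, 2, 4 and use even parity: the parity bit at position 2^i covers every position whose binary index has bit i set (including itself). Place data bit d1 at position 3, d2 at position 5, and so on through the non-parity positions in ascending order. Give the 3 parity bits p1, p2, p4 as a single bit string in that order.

Place data bits at non-power-of-two positions: b3=0, b5=1, b6=1, b7=0.
p1 = XOR of data positions {3,5,7} = 0⊕1⊕0 = 1
p2 = XOR of data positions {3,6,7} = 0⊕1⊕0 = 1
p4 = XOR of data positions {5,6,7} = 1⊕1⊕0 = 0
Parity bits p1,p2,p4 = 110

110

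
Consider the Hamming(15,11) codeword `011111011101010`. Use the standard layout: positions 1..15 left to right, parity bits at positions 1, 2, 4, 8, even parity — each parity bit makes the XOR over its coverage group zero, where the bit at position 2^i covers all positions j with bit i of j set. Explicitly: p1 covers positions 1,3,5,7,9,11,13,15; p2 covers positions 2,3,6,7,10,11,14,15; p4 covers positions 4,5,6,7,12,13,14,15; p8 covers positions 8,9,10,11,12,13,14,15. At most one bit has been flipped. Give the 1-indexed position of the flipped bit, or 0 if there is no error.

15

s1: b1⊕b3⊕b5⊕b7⊕b9⊕b11⊕b13⊕b15 = 0⊕1⊕1⊕0⊕1⊕0⊕0⊕0 = 1
s2: b2⊕b3⊕b6⊕b7⊕b10⊕b11⊕b14⊕b15 = 1⊕1⊕1⊕0⊕1⊕0⊕1⊕0 = 1
s4: b4⊕b5⊕b6⊕b7⊕b12⊕b13⊕b14⊕b15 = 1⊕1⊕1⊕0⊕1⊕0⊕1⊕0 = 1
s8: b8⊕b9⊕b10⊕b11⊕b12⊕b13⊕b14⊕b15 = 1⊕1⊕1⊕0⊕1⊕0⊕1⊕0 = 1
Syndrome (s8...s1) = 1111 → position 15.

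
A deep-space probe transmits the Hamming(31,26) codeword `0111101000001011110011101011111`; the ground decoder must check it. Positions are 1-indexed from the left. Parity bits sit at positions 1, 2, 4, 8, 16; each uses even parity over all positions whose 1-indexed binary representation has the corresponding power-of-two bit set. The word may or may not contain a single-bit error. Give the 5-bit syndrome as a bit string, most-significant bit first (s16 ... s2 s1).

s1: b1⊕b3⊕b5⊕b7⊕b9⊕b11⊕b13⊕b15⊕b17⊕b19⊕b21⊕b23⊕b25⊕b27⊕b29⊕b31 = 0⊕1⊕1⊕1⊕0⊕0⊕1⊕1⊕1⊕0⊕1⊕1⊕1⊕1⊕1⊕1 = 0
s2: b2⊕b3⊕b6⊕b7⊕b10⊕b11⊕b14⊕b15⊕b18⊕b19⊕b22⊕b23⊕b26⊕b27⊕b30⊕b31 = 1⊕1⊕0⊕1⊕0⊕0⊕0⊕1⊕1⊕0⊕1⊕1⊕0⊕1⊕1⊕1 = 0
s4: b4⊕b5⊕b6⊕b7⊕b12⊕b13⊕b14⊕b15⊕b20⊕b21⊕b22⊕b23⊕b28⊕b29⊕b30⊕b31 = 1⊕1⊕0⊕1⊕0⊕1⊕0⊕1⊕0⊕1⊕1⊕1⊕1⊕1⊕1⊕1 = 0
s8: b8⊕b9⊕b10⊕b11⊕b12⊕b13⊕b14⊕b15⊕b24⊕b25⊕b26⊕b27⊕b28⊕b29⊕b30⊕b31 = 0⊕0⊕0⊕0⊕0⊕1⊕0⊕1⊕0⊕1⊕0⊕1⊕1⊕1⊕1⊕1 = 0
s16: b16⊕b17⊕b18⊕b19⊕b20⊕b21⊕b22⊕b23⊕b24⊕b25⊕b26⊕b27⊕b28⊕b29⊕b30⊕b31 = 1⊕1⊕1⊕0⊕0⊕1⊕1⊕1⊕0⊕1⊕0⊕1⊕1⊕1⊕1⊕1 = 0
Syndrome (s16...s1) = 00000 → position 0 (no error).

00000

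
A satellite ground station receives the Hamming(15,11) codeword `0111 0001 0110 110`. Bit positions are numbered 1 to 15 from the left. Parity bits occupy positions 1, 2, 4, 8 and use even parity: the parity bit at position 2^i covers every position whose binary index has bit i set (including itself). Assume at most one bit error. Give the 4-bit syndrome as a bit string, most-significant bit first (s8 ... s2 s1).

s1: b1⊕b3⊕b5⊕b7⊕b9⊕b11⊕b13⊕b15 = 0⊕1⊕0⊕0⊕0⊕1⊕1⊕0 = 1
s2: b2⊕b3⊕b6⊕b7⊕b10⊕b11⊕b14⊕b15 = 1⊕1⊕0⊕0⊕1⊕1⊕1⊕0 = 1
s4: b4⊕b5⊕b6⊕b7⊕b12⊕b13⊕b14⊕b15 = 1⊕0⊕0⊕0⊕0⊕1⊕1⊕0 = 1
s8: b8⊕b9⊕b10⊕b11⊕b12⊕b13⊕b14⊕b15 = 1⊕0⊕1⊕1⊕0⊕1⊕1⊕0 = 1
Syndrome (s8...s1) = 1111 → position 15.

1111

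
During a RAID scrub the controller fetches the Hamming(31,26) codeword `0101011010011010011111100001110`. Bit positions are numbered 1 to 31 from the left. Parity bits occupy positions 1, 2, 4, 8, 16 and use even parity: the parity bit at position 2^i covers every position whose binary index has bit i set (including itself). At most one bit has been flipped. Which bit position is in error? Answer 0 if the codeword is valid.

s1: b1⊕b3⊕b5⊕b7⊕b9⊕b11⊕b13⊕b15⊕b17⊕b19⊕b21⊕b23⊕b25⊕b27⊕b29⊕b31 = 0⊕0⊕0⊕1⊕1⊕0⊕1⊕1⊕0⊕1⊕1⊕1⊕0⊕0⊕1⊕0 = 0
s2: b2⊕b3⊕b6⊕b7⊕b10⊕b11⊕b14⊕b15⊕b18⊕b19⊕b22⊕b23⊕b26⊕b27⊕b30⊕b31 = 1⊕0⊕1⊕1⊕0⊕0⊕0⊕1⊕1⊕1⊕1⊕1⊕0⊕0⊕1⊕0 = 1
s4: b4⊕b5⊕b6⊕b7⊕b12⊕b13⊕b14⊕b15⊕b20⊕b21⊕b22⊕b23⊕b28⊕b29⊕b30⊕b31 = 1⊕0⊕1⊕1⊕1⊕1⊕0⊕1⊕1⊕1⊕1⊕1⊕1⊕1⊕1⊕0 = 1
s8: b8⊕b9⊕b10⊕b11⊕b12⊕b13⊕b14⊕b15⊕b24⊕b25⊕b26⊕b27⊕b28⊕b29⊕b30⊕b31 = 0⊕1⊕0⊕0⊕1⊕1⊕0⊕1⊕0⊕0⊕0⊕0⊕1⊕1⊕1⊕0 = 1
s16: b16⊕b17⊕b18⊕b19⊕b20⊕b21⊕b22⊕b23⊕b24⊕b25⊕b26⊕b27⊕b28⊕b29⊕b30⊕b31 = 0⊕0⊕1⊕1⊕1⊕1⊕1⊕1⊕0⊕0⊕0⊕0⊕1⊕1⊕1⊕0 = 1
Syndrome (s16...s1) = 11110 → position 30.

30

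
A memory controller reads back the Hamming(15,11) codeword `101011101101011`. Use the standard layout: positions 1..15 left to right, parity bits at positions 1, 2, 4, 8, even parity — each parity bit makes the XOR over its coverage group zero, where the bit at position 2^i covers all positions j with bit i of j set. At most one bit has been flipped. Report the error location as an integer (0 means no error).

8

s1: b1⊕b3⊕b5⊕b7⊕b9⊕b11⊕b13⊕b15 = 1⊕1⊕1⊕1⊕1⊕0⊕0⊕1 = 0
s2: b2⊕b3⊕b6⊕b7⊕b10⊕b11⊕b14⊕b15 = 0⊕1⊕1⊕1⊕1⊕0⊕1⊕1 = 0
s4: b4⊕b5⊕b6⊕b7⊕b12⊕b13⊕b14⊕b15 = 0⊕1⊕1⊕1⊕1⊕0⊕1⊕1 = 0
s8: b8⊕b9⊕b10⊕b11⊕b12⊕b13⊕b14⊕b15 = 0⊕1⊕1⊕0⊕1⊕0⊕1⊕1 = 1
Syndrome (s8...s1) = 1000 → position 8.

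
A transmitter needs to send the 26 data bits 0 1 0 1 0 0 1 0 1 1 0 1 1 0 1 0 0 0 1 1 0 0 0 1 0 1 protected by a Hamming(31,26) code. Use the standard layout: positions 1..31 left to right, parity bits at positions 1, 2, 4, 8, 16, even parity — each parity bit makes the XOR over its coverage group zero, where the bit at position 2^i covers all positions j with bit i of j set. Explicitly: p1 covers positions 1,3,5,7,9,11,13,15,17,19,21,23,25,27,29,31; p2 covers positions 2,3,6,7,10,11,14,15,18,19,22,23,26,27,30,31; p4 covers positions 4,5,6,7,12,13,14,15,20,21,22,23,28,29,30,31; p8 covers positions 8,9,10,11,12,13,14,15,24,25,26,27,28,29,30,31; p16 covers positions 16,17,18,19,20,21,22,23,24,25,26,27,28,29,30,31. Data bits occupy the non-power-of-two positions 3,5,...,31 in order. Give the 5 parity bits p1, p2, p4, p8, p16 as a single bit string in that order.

Place data bits at non-power-of-two positions: b3=0, b5=1, b6=0, b7=1, b9=0, b10=0, b11=1, b12=0, b13=1, b14=1, b15=0, b17=1, b18=1, b19=0, b20=1, b21=0, b22=0, b23=0, b24=1, b25=1, b26=0, b27=0, b28=0, b29=1, b30=0, b31=1.
p1 = XOR of data positions {3,5,7,9,11,13,15,17,19,21,23,25,27,29,31} = 0⊕1⊕1⊕0⊕1⊕1⊕0⊕1⊕0⊕0⊕0⊕1⊕0⊕1⊕1 = 0
p2 = XOR of data positions {3,6,7,10,11,14,15,18,19,22,23,26,27,30,31} = 0⊕0⊕1⊕0⊕1⊕1⊕0⊕1⊕0⊕0⊕0⊕0⊕0⊕0⊕1 = 1
p4 = XOR of data positions {5,6,7,12,13,14,15,20,21,22,23,28,29,30,31} = 1⊕0⊕1⊕0⊕1⊕1⊕0⊕1⊕0⊕0⊕0⊕0⊕1⊕0⊕1 = 1
p8 = XOR of data positions {9,10,11,12,13,14,15,24,25,26,27,28,29,30,31} = 0⊕0⊕1⊕0⊕1⊕1⊕0⊕1⊕1⊕0⊕0⊕0⊕1⊕0⊕1 = 1
p16 = XOR of data positions {17,18,19,20,21,22,23,24,25,26,27,28,29,30,31} = 1⊕1⊕0⊕1⊕0⊕0⊕0⊕1⊕1⊕0⊕0⊕0⊕1⊕0⊕1 = 1
Parity bits p1,p2,p4,p8,p16 = 01111

01111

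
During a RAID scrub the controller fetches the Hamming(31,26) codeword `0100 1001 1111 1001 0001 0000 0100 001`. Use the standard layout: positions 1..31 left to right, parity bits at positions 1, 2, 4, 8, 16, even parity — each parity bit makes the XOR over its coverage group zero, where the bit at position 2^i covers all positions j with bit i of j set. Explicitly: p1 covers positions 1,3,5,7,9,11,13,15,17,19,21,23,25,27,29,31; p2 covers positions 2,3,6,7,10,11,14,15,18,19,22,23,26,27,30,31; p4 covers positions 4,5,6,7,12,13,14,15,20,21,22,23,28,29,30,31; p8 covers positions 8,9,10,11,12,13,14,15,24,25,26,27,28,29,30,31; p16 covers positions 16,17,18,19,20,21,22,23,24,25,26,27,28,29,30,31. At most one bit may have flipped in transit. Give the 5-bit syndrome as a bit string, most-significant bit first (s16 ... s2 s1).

s1: b1⊕b3⊕b5⊕b7⊕b9⊕b11⊕b13⊕b15⊕b17⊕b19⊕b21⊕b23⊕b25⊕b27⊕b29⊕b31 = 0⊕0⊕1⊕0⊕1⊕1⊕1⊕0⊕0⊕0⊕0⊕0⊕0⊕0⊕0⊕1 = 1
s2: b2⊕b3⊕b6⊕b7⊕b10⊕b11⊕b14⊕b15⊕b18⊕b19⊕b22⊕b23⊕b26⊕b27⊕b30⊕b31 = 1⊕0⊕0⊕0⊕1⊕1⊕0⊕0⊕0⊕0⊕0⊕0⊕1⊕0⊕0⊕1 = 1
s4: b4⊕b5⊕b6⊕b7⊕b12⊕b13⊕b14⊕b15⊕b20⊕b21⊕b22⊕b23⊕b28⊕b29⊕b30⊕b31 = 0⊕1⊕0⊕0⊕1⊕1⊕0⊕0⊕1⊕0⊕0⊕0⊕0⊕0⊕0⊕1 = 1
s8: b8⊕b9⊕b10⊕b11⊕b12⊕b13⊕b14⊕b15⊕b24⊕b25⊕b26⊕b27⊕b28⊕b29⊕b30⊕b31 = 1⊕1⊕1⊕1⊕1⊕1⊕0⊕0⊕0⊕0⊕1⊕0⊕0⊕0⊕0⊕1 = 0
s16: b16⊕b17⊕b18⊕b19⊕b20⊕b21⊕b22⊕b23⊕b24⊕b25⊕b26⊕b27⊕b28⊕b29⊕b30⊕b31 = 1⊕0⊕0⊕0⊕1⊕0⊕0⊕0⊕0⊕0⊕1⊕0⊕0⊕0⊕0⊕1 = 0
Syndrome (s16...s1) = 00111 → position 7.

00111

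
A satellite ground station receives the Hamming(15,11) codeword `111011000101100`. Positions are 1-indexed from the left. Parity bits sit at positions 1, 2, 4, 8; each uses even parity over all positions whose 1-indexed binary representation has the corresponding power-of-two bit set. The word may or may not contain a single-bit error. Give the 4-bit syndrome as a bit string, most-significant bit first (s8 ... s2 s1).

s1: b1⊕b3⊕b5⊕b7⊕b9⊕b11⊕b13⊕b15 = 1⊕1⊕1⊕0⊕0⊕0⊕1⊕0 = 0
s2: b2⊕b3⊕b6⊕b7⊕b10⊕b11⊕b14⊕b15 = 1⊕1⊕1⊕0⊕1⊕0⊕0⊕0 = 0
s4: b4⊕b5⊕b6⊕b7⊕b12⊕b13⊕b14⊕b15 = 0⊕1⊕1⊕0⊕1⊕1⊕0⊕0 = 0
s8: b8⊕b9⊕b10⊕b11⊕b12⊕b13⊕b14⊕b15 = 0⊕0⊕1⊕0⊕1⊕1⊕0⊕0 = 1
Syndrome (s8...s1) = 1000 → position 8.

1000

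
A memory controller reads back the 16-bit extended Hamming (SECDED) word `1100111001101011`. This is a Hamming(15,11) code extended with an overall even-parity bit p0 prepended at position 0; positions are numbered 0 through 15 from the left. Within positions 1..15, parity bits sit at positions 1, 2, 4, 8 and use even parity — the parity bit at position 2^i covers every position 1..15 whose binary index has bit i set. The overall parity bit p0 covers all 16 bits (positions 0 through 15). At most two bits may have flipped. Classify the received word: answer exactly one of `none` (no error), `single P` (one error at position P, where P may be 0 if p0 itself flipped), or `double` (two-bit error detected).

s1: b1⊕b3⊕b5⊕b7⊕b9⊕b11⊕b13⊕b15 = 1⊕0⊕1⊕0⊕1⊕0⊕0⊕1 = 0
s2: b2⊕b3⊕b6⊕b7⊕b10⊕b11⊕b14⊕b15 = 0⊕0⊕1⊕0⊕1⊕0⊕1⊕1 = 0
s4: b4⊕b5⊕b6⊕b7⊕b12⊕b13⊕b14⊕b15 = 1⊕1⊕1⊕0⊕1⊕0⊕1⊕1 = 0
s8: b8⊕b9⊕b10⊕b11⊕b12⊕b13⊕b14⊕b15 = 0⊕1⊕1⊕0⊕1⊕0⊕1⊕1 = 1
Syndrome (s8...s1) = 1000 → position 8.
Overall parity (XOR of all 16 bits, including p0): 1⊕1⊕0⊕0⊕1⊕1⊕1⊕0⊕0⊕1⊕1⊕0⊕1⊕0⊕1⊕1 = 0
Overall=0, syndrome position=8 → double-bit error detected (uncorrectable).

double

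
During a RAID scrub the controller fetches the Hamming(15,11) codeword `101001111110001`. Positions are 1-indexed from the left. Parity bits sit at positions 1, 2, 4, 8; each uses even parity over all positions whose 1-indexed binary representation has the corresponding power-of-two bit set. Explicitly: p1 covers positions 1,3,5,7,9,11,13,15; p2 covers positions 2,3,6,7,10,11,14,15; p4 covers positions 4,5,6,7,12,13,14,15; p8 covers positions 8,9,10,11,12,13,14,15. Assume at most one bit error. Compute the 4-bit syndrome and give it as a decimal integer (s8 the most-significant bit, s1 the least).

12

s1: b1⊕b3⊕b5⊕b7⊕b9⊕b11⊕b13⊕b15 = 1⊕1⊕0⊕1⊕1⊕1⊕0⊕1 = 0
s2: b2⊕b3⊕b6⊕b7⊕b10⊕b11⊕b14⊕b15 = 0⊕1⊕1⊕1⊕1⊕1⊕0⊕1 = 0
s4: b4⊕b5⊕b6⊕b7⊕b12⊕b13⊕b14⊕b15 = 0⊕0⊕1⊕1⊕0⊕0⊕0⊕1 = 1
s8: b8⊕b9⊕b10⊕b11⊕b12⊕b13⊕b14⊕b15 = 1⊕1⊕1⊕1⊕0⊕0⊕0⊕1 = 1
Syndrome (s8...s1) = 1100 → position 12.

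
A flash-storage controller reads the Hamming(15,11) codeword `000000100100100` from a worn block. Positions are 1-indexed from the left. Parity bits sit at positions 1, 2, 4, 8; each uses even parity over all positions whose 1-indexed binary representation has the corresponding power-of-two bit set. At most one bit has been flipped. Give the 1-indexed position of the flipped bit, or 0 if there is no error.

s1: b1⊕b3⊕b5⊕b7⊕b9⊕b11⊕b13⊕b15 = 0⊕0⊕0⊕1⊕0⊕0⊕1⊕0 = 0
s2: b2⊕b3⊕b6⊕b7⊕b10⊕b11⊕b14⊕b15 = 0⊕0⊕0⊕1⊕1⊕0⊕0⊕0 = 0
s4: b4⊕b5⊕b6⊕b7⊕b12⊕b13⊕b14⊕b15 = 0⊕0⊕0⊕1⊕0⊕1⊕0⊕0 = 0
s8: b8⊕b9⊕b10⊕b11⊕b12⊕b13⊕b14⊕b15 = 0⊕0⊕1⊕0⊕0⊕1⊕0⊕0 = 0
Syndrome (s8...s1) = 0000 → position 0 (no error).

0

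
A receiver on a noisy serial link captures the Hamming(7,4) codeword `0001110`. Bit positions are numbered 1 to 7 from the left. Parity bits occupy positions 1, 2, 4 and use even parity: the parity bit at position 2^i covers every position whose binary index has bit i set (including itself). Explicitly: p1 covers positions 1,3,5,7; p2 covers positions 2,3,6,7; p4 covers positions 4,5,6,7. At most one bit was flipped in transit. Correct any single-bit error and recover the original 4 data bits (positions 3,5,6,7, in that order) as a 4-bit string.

s1: b1⊕b3⊕b5⊕b7 = 0⊕0⊕1⊕0 = 1
s2: b2⊕b3⊕b6⊕b7 = 0⊕0⊕1⊕0 = 1
s4: b4⊕b5⊕b6⊕b7 = 1⊕1⊕1⊕0 = 1
Syndrome (s4...s1) = 111 → position 7.
Flip bit 7: corrected codeword = 0001111
Data bits at positions 3,5,6,7: 0111

0111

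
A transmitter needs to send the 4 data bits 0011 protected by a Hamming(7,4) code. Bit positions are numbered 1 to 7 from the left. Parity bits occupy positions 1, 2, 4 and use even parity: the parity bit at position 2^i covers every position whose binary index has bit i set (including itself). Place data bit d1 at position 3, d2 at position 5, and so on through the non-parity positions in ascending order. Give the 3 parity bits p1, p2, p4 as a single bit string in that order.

Place data bits at non-power-of-two positions: b3=0, b5=0, b6=1, b7=1.
p1 = XOR of data positions {3,5,7} = 0⊕0⊕1 = 1
p2 = XOR of data positions {3,6,7} = 0⊕1⊕1 = 0
p4 = XOR of data positions {5,6,7} = 0⊕1⊕1 = 0
Parity bits p1,p2,p4 = 100

100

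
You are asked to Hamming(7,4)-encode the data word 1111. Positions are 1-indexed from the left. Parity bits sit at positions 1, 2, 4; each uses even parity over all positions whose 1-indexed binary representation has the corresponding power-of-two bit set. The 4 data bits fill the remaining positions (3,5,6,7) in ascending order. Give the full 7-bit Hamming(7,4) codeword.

1111111

Place data bits at non-power-of-two positions: b3=1, b5=1, b6=1, b7=1.
p1 = XOR of data positions {3,5,7} = 1⊕1⊕1 = 1
p2 = XOR of data positions {3,6,7} = 1⊕1⊕1 = 1
p4 = XOR of data positions {5,6,7} = 1⊕1⊕1 = 1
Codeword b1..b7 = 1111111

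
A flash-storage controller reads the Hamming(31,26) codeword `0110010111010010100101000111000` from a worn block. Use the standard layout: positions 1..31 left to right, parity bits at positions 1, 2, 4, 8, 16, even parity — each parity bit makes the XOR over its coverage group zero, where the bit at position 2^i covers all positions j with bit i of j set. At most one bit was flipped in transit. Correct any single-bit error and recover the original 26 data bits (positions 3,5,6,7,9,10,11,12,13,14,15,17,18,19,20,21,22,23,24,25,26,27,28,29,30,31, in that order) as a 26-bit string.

s1: b1⊕b3⊕b5⊕b7⊕b9⊕b11⊕b13⊕b15⊕b17⊕b19⊕b21⊕b23⊕b25⊕b27⊕b29⊕b31 = 0⊕1⊕0⊕0⊕1⊕0⊕0⊕1⊕1⊕0⊕0⊕0⊕0⊕1⊕0⊕0 = 1
s2: b2⊕b3⊕b6⊕b7⊕b10⊕b11⊕b14⊕b15⊕b18⊕b19⊕b22⊕b23⊕b26⊕b27⊕b30⊕b31 = 1⊕1⊕1⊕0⊕1⊕0⊕0⊕1⊕0⊕0⊕1⊕0⊕1⊕1⊕0⊕0 = 0
s4: b4⊕b5⊕b6⊕b7⊕b12⊕b13⊕b14⊕b15⊕b20⊕b21⊕b22⊕b23⊕b28⊕b29⊕b30⊕b31 = 0⊕0⊕1⊕0⊕1⊕0⊕0⊕1⊕1⊕0⊕1⊕0⊕1⊕0⊕0⊕0 = 0
s8: b8⊕b9⊕b10⊕b11⊕b12⊕b13⊕b14⊕b15⊕b24⊕b25⊕b26⊕b27⊕b28⊕b29⊕b30⊕b31 = 1⊕1⊕1⊕0⊕1⊕0⊕0⊕1⊕0⊕0⊕1⊕1⊕1⊕0⊕0⊕0 = 0
s16: b16⊕b17⊕b18⊕b19⊕b20⊕b21⊕b22⊕b23⊕b24⊕b25⊕b26⊕b27⊕b28⊕b29⊕b30⊕b31 = 0⊕1⊕0⊕0⊕1⊕0⊕1⊕0⊕0⊕0⊕1⊕1⊕1⊕0⊕0⊕0 = 0
Syndrome (s16...s1) = 00001 → position 1.
Flip bit 1: corrected codeword = 1110010111010010100101000111000
Data bits at positions 3,5,6,7,9,10,11,12,13,14,15,17,18,19,20,21,22,23,24,25,26,27,28,29,30,31: 10101101001100101000111000

10101101001100101000111000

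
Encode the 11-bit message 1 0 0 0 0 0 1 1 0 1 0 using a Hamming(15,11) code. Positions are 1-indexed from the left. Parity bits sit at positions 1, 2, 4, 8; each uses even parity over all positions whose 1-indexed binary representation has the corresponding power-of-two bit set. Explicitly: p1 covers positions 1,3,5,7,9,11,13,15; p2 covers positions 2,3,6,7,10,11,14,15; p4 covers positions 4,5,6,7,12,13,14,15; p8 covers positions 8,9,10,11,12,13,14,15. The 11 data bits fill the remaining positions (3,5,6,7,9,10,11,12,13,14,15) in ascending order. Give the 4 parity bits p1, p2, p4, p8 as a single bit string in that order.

Place data bits at non-power-of-two positions: b3=1, b5=0, b6=0, b7=0, b9=0, b10=0, b11=1, b12=1, b13=0, b14=1, b15=0.
p1 = XOR of data positions {3,5,7,9,11,13,15} = 1⊕0⊕0⊕0⊕1⊕0⊕0 = 0
p2 = XOR of data positions {3,6,7,10,11,14,15} = 1⊕0⊕0⊕0⊕1⊕1⊕0 = 1
p4 = XOR of data positions {5,6,7,12,13,14,15} = 0⊕0⊕0⊕1⊕0⊕1⊕0 = 0
p8 = XOR of data positions {9,10,11,12,13,14,15} = 0⊕0⊕1⊕1⊕0⊕1⊕0 = 1
Parity bits p1,p2,p4,p8 = 0101

0101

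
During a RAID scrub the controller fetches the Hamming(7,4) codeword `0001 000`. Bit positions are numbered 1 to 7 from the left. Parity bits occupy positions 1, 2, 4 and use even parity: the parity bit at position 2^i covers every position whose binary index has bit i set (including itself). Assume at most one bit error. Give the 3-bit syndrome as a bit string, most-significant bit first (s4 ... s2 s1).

s1: b1⊕b3⊕b5⊕b7 = 0⊕0⊕0⊕0 = 0
s2: b2⊕b3⊕b6⊕b7 = 0⊕0⊕0⊕0 = 0
s4: b4⊕b5⊕b6⊕b7 = 1⊕0⊕0⊕0 = 1
Syndrome (s4...s1) = 100 → position 4.

100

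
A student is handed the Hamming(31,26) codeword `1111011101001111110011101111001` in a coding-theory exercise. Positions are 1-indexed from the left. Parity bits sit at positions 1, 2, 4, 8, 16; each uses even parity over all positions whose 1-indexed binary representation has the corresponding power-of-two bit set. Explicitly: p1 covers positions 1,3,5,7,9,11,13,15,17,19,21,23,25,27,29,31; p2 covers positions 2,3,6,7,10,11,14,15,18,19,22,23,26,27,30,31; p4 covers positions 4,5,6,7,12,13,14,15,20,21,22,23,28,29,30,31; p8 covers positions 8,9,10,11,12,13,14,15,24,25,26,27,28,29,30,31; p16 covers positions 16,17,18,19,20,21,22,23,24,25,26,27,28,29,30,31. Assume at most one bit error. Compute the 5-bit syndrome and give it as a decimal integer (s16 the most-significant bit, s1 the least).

23

s1: b1⊕b3⊕b5⊕b7⊕b9⊕b11⊕b13⊕b15⊕b17⊕b19⊕b21⊕b23⊕b25⊕b27⊕b29⊕b31 = 1⊕1⊕0⊕1⊕0⊕0⊕1⊕1⊕1⊕0⊕1⊕1⊕1⊕1⊕0⊕1 = 1
s2: b2⊕b3⊕b6⊕b7⊕b10⊕b11⊕b14⊕b15⊕b18⊕b19⊕b22⊕b23⊕b26⊕b27⊕b30⊕b31 = 1⊕1⊕1⊕1⊕1⊕0⊕1⊕1⊕1⊕0⊕1⊕1⊕1⊕1⊕0⊕1 = 1
s4: b4⊕b5⊕b6⊕b7⊕b12⊕b13⊕b14⊕b15⊕b20⊕b21⊕b22⊕b23⊕b28⊕b29⊕b30⊕b31 = 1⊕0⊕1⊕1⊕0⊕1⊕1⊕1⊕0⊕1⊕1⊕1⊕1⊕0⊕0⊕1 = 1
s8: b8⊕b9⊕b10⊕b11⊕b12⊕b13⊕b14⊕b15⊕b24⊕b25⊕b26⊕b27⊕b28⊕b29⊕b30⊕b31 = 1⊕0⊕1⊕0⊕0⊕1⊕1⊕1⊕0⊕1⊕1⊕1⊕1⊕0⊕0⊕1 = 0
s16: b16⊕b17⊕b18⊕b19⊕b20⊕b21⊕b22⊕b23⊕b24⊕b25⊕b26⊕b27⊕b28⊕b29⊕b30⊕b31 = 1⊕1⊕1⊕0⊕0⊕1⊕1⊕1⊕0⊕1⊕1⊕1⊕1⊕0⊕0⊕1 = 1
Syndrome (s16...s1) = 10111 → position 23.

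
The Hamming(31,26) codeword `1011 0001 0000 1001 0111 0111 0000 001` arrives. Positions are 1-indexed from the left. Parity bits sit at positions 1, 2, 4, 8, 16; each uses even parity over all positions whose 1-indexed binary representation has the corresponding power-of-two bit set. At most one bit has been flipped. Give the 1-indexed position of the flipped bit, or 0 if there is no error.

0

s1: b1⊕b3⊕b5⊕b7⊕b9⊕b11⊕b13⊕b15⊕b17⊕b19⊕b21⊕b23⊕b25⊕b27⊕b29⊕b31 = 1⊕1⊕0⊕0⊕0⊕0⊕1⊕0⊕0⊕1⊕0⊕1⊕0⊕0⊕0⊕1 = 0
s2: b2⊕b3⊕b6⊕b7⊕b10⊕b11⊕b14⊕b15⊕b18⊕b19⊕b22⊕b23⊕b26⊕b27⊕b30⊕b31 = 0⊕1⊕0⊕0⊕0⊕0⊕0⊕0⊕1⊕1⊕1⊕1⊕0⊕0⊕0⊕1 = 0
s4: b4⊕b5⊕b6⊕b7⊕b12⊕b13⊕b14⊕b15⊕b20⊕b21⊕b22⊕b23⊕b28⊕b29⊕b30⊕b31 = 1⊕0⊕0⊕0⊕0⊕1⊕0⊕0⊕1⊕0⊕1⊕1⊕0⊕0⊕0⊕1 = 0
s8: b8⊕b9⊕b10⊕b11⊕b12⊕b13⊕b14⊕b15⊕b24⊕b25⊕b26⊕b27⊕b28⊕b29⊕b30⊕b31 = 1⊕0⊕0⊕0⊕0⊕1⊕0⊕0⊕1⊕0⊕0⊕0⊕0⊕0⊕0⊕1 = 0
s16: b16⊕b17⊕b18⊕b19⊕b20⊕b21⊕b22⊕b23⊕b24⊕b25⊕b26⊕b27⊕b28⊕b29⊕b30⊕b31 = 1⊕0⊕1⊕1⊕1⊕0⊕1⊕1⊕1⊕0⊕0⊕0⊕0⊕0⊕0⊕1 = 0
Syndrome (s16...s1) = 00000 → position 0 (no error).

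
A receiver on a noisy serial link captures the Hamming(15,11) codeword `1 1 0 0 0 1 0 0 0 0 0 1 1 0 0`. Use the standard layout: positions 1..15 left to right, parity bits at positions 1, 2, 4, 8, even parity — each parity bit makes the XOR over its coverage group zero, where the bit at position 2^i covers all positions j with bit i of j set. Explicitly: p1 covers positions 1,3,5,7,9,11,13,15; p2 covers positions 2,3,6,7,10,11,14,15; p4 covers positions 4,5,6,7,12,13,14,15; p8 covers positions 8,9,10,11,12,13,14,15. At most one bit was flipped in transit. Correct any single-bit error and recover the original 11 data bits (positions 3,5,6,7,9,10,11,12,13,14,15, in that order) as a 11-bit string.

s1: b1⊕b3⊕b5⊕b7⊕b9⊕b11⊕b13⊕b15 = 1⊕0⊕0⊕0⊕0⊕0⊕1⊕0 = 0
s2: b2⊕b3⊕b6⊕b7⊕b10⊕b11⊕b14⊕b15 = 1⊕0⊕1⊕0⊕0⊕0⊕0⊕0 = 0
s4: b4⊕b5⊕b6⊕b7⊕b12⊕b13⊕b14⊕b15 = 0⊕0⊕1⊕0⊕1⊕1⊕0⊕0 = 1
s8: b8⊕b9⊕b10⊕b11⊕b12⊕b13⊕b14⊕b15 = 0⊕0⊕0⊕0⊕1⊕1⊕0⊕0 = 0
Syndrome (s8...s1) = 0100 → position 4.
Flip bit 4: corrected codeword = 110101000001100
Data bits at positions 3,5,6,7,9,10,11,12,13,14,15: 00100001100

00100001100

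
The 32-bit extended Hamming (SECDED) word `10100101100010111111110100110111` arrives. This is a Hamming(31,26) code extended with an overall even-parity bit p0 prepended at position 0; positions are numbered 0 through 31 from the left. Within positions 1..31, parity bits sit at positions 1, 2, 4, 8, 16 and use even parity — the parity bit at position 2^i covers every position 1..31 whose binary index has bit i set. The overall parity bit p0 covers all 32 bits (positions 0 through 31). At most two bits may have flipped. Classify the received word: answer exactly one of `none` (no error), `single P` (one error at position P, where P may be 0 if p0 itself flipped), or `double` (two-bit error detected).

double

s1: b1⊕b3⊕b5⊕b7⊕b9⊕b11⊕b13⊕b15⊕b17⊕b19⊕b21⊕b23⊕b25⊕b27⊕b29⊕b31 = 0⊕0⊕1⊕1⊕0⊕0⊕0⊕1⊕1⊕1⊕1⊕1⊕0⊕1⊕1⊕1 = 0
s2: b2⊕b3⊕b6⊕b7⊕b10⊕b11⊕b14⊕b15⊕b18⊕b19⊕b22⊕b23⊕b26⊕b27⊕b30⊕b31 = 1⊕0⊕0⊕1⊕0⊕0⊕1⊕1⊕1⊕1⊕0⊕1⊕1⊕1⊕1⊕1 = 1
s4: b4⊕b5⊕b6⊕b7⊕b12⊕b13⊕b14⊕b15⊕b20⊕b21⊕b22⊕b23⊕b28⊕b29⊕b30⊕b31 = 0⊕1⊕0⊕1⊕1⊕0⊕1⊕1⊕1⊕1⊕0⊕1⊕0⊕1⊕1⊕1 = 1
s8: b8⊕b9⊕b10⊕b11⊕b12⊕b13⊕b14⊕b15⊕b24⊕b25⊕b26⊕b27⊕b28⊕b29⊕b30⊕b31 = 1⊕0⊕0⊕0⊕1⊕0⊕1⊕1⊕0⊕0⊕1⊕1⊕0⊕1⊕1⊕1 = 1
s16: b16⊕b17⊕b18⊕b19⊕b20⊕b21⊕b22⊕b23⊕b24⊕b25⊕b26⊕b27⊕b28⊕b29⊕b30⊕b31 = 1⊕1⊕1⊕1⊕1⊕1⊕0⊕1⊕0⊕0⊕1⊕1⊕0⊕1⊕1⊕1 = 0
Syndrome (s16...s1) = 01110 → position 14.
Overall parity (XOR of all 32 bits, including p0): 1⊕0⊕1⊕0⊕0⊕1⊕0⊕1⊕1⊕0⊕0⊕0⊕1⊕0⊕1⊕1⊕1⊕1⊕1⊕1⊕1⊕1⊕0⊕1⊕0⊕0⊕1⊕1⊕0⊕1⊕1⊕1 = 0
Overall=0, syndrome position=14 → double-bit error detected (uncorrectable).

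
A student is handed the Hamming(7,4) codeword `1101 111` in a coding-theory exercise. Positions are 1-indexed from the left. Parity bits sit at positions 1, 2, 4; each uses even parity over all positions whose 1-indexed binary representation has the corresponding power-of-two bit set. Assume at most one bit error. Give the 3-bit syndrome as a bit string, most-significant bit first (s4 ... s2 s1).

s1: b1⊕b3⊕b5⊕b7 = 1⊕0⊕1⊕1 = 1
s2: b2⊕b3⊕b6⊕b7 = 1⊕0⊕1⊕1 = 1
s4: b4⊕b5⊕b6⊕b7 = 1⊕1⊕1⊕1 = 0
Syndrome (s4...s1) = 011 → position 3.

011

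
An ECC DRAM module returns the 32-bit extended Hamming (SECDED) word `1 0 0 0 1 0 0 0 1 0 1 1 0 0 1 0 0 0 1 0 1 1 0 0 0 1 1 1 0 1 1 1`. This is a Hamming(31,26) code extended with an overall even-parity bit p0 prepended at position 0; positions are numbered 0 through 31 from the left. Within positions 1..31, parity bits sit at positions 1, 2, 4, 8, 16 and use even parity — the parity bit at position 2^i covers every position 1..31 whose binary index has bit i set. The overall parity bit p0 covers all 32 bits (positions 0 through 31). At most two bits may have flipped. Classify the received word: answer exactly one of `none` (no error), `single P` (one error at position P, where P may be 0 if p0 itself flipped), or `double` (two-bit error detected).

s1: b1⊕b3⊕b5⊕b7⊕b9⊕b11⊕b13⊕b15⊕b17⊕b19⊕b21⊕b23⊕b25⊕b27⊕b29⊕b31 = 0⊕0⊕0⊕0⊕0⊕1⊕0⊕0⊕0⊕0⊕1⊕0⊕1⊕1⊕1⊕1 = 0
s2: b2⊕b3⊕b6⊕b7⊕b10⊕b11⊕b14⊕b15⊕b18⊕b19⊕b22⊕b23⊕b26⊕b27⊕b30⊕b31 = 0⊕0⊕0⊕0⊕1⊕1⊕1⊕0⊕1⊕0⊕0⊕0⊕1⊕1⊕1⊕1 = 0
s4: b4⊕b5⊕b6⊕b7⊕b12⊕b13⊕b14⊕b15⊕b20⊕b21⊕b22⊕b23⊕b28⊕b29⊕b30⊕b31 = 1⊕0⊕0⊕0⊕0⊕0⊕1⊕0⊕1⊕1⊕0⊕0⊕0⊕1⊕1⊕1 = 1
s8: b8⊕b9⊕b10⊕b11⊕b12⊕b13⊕b14⊕b15⊕b24⊕b25⊕b26⊕b27⊕b28⊕b29⊕b30⊕b31 = 1⊕0⊕1⊕1⊕0⊕0⊕1⊕0⊕0⊕1⊕1⊕1⊕0⊕1⊕1⊕1 = 0
s16: b16⊕b17⊕b18⊕b19⊕b20⊕b21⊕b22⊕b23⊕b24⊕b25⊕b26⊕b27⊕b28⊕b29⊕b30⊕b31 = 0⊕0⊕1⊕0⊕1⊕1⊕0⊕0⊕0⊕1⊕1⊕1⊕0⊕1⊕1⊕1 = 1
Syndrome (s16...s1) = 10100 → position 20.
Overall parity (XOR of all 32 bits, including p0): 1⊕0⊕0⊕0⊕1⊕0⊕0⊕0⊕1⊕0⊕1⊕1⊕0⊕0⊕1⊕0⊕0⊕0⊕1⊕0⊕1⊕1⊕0⊕0⊕0⊕1⊕1⊕1⊕0⊕1⊕1⊕1 = 1
Overall=1, syndrome position=20 → single-bit error at position 20.

single 20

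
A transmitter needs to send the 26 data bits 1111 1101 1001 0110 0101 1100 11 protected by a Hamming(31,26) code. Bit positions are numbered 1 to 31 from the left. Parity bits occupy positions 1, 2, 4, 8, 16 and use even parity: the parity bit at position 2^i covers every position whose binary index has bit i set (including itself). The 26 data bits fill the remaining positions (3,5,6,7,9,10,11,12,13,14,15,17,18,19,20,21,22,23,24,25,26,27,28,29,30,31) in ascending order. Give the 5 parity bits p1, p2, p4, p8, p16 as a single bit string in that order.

10111

Place data bits at non-power-of-two positions: b3=1, b5=1, b6=1, b7=1, b9=1, b10=1, b11=0, b12=1, b13=1, b14=0, b15=0, b17=1, b18=0, b19=1, b20=1, b21=0, b22=0, b23=1, b24=0, b25=1, b26=1, b27=1, b28=0, b29=0, b30=1, b31=1.
p1 = XOR of data positions {3,5,7,9,11,13,15,17,19,21,23,25,27,29,31} = 1⊕1⊕1⊕1⊕0⊕1⊕0⊕1⊕1⊕0⊕1⊕1⊕1⊕0⊕1 = 1
p2 = XOR of data positions {3,6,7,10,11,14,15,18,19,22,23,26,27,30,31} = 1⊕1⊕1⊕1⊕0⊕0⊕0⊕0⊕1⊕0⊕1⊕1⊕1⊕1⊕1 = 0
p4 = XOR of data positions {5,6,7,12,13,14,15,20,21,22,23,28,29,30,31} = 1⊕1⊕1⊕1⊕1⊕0⊕0⊕1⊕0⊕0⊕1⊕0⊕0⊕1⊕1 = 1
p8 = XOR of data positions {9,10,11,12,13,14,15,24,25,26,27,28,29,30,31} = 1⊕1⊕0⊕1⊕1⊕0⊕0⊕0⊕1⊕1⊕1⊕0⊕0⊕1⊕1 = 1
p16 = XOR of data positions {17,18,19,20,21,22,23,24,25,26,27,28,29,30,31} = 1⊕0⊕1⊕1⊕0⊕0⊕1⊕0⊕1⊕1⊕1⊕0⊕0⊕1⊕1 = 1
Parity bits p1,p2,p4,p8,p16 = 10111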